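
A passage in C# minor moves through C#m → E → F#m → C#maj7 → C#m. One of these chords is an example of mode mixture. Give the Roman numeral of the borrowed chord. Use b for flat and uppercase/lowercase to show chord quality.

Imaj7

In C# minor (with V from harmonic minor) the diatonic chords are C#m, D#dim, E, F#m, G#, A, B. C#m, E and F#m all belong to that set. But C#maj7 (C#–E#–G#–B#) is foreign: the diatonic i on degree 1 is C#m, whereas C#maj7 comes from C# major. It is labeled Imaj7.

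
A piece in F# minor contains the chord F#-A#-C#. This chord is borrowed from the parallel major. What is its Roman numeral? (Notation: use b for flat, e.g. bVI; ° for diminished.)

I

The root F# is the diatonic 1st degree of F# minor; the borrowing shows in the chord quality. Diatonically F# minor has F#m (i) on that degree; F#–A#–C# is instead the major chord native to F# major, so it takes the label I.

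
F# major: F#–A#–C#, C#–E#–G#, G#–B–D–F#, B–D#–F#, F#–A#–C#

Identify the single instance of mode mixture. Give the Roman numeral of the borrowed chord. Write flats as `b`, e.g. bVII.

The diatonic triads in F# major are F#, G#m, A#m, B, C#, D#m, E#dim. F#–A#–C# = F#, C#–E#–G# = C# and B–D#–F# = B all belong to that set. G#–B–D–F# is not: scale degree 2 in F# major carries G#m (ii). In F# minor the chord on that degree is G#m7b5, so here it functions as iiø7, borrowed from the parallel minor.

iiø7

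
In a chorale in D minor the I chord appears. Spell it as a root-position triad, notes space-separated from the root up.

I is built on scale degree 1, which is D in both D minor and its parallel. Building the major chord from the parallel major on D: D–F#–A.

D F# A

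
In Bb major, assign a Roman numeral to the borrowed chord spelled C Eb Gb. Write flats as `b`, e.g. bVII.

ii°

C is scale degree 2 in Bb major. C–Eb–Gb is a diminished chord — the form found in Bb minor, not the diatonic ii (Cm). Borrowed into Bb major it is written ii°.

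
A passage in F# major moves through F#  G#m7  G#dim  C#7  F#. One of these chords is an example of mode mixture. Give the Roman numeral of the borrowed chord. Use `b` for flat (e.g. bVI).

F# major has the diatonic set F#, G#m, A#m, B, C#, D#m, E#dim. F#, G#m7 and C#7 all belong to that set. But G#dim (G#–B–D) is foreign: the diatonic ii on degree 2 is G#m, whereas G#dim comes from F# minor. It is labeled ii°.

ii°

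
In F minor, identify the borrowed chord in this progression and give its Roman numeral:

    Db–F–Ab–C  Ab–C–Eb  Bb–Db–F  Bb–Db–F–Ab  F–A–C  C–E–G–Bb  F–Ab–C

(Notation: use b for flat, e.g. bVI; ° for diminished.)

F minor has the diatonic set Fm, Gdim, Ab, Bbm, C, Db, Eb (with V from harmonic minor). Db–F–Ab–C = Dbmaj7, Ab–C–Eb = Ab, Bb–Db–F = Bbm, Bb–Db–F–Ab = Bbm7, C–E–G–Bb = C7 and F–Ab–C = Fm are all diatonic. F–A–C doesn't fit — on degree 1 F minor would have Fm (i). F is the degree-1 chord of F major, so it is the borrowed I.

I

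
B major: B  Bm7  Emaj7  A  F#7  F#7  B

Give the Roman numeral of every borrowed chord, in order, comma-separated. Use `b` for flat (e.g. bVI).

i7, bVII

In B major the diatonic chords are B, C#m, D#m, E, F#, G#m, A#dim. Of the given chords, B, Emaj7 and F#7 are diatonic. Bm7 (B–D–F#–A) is not: scale degree 1 in B major carries B (I). In B minor the chord on that degree is Bm7, so here it functions as i7, borrowed from the parallel minor. A (A–C#–E) doesn't fit — on degree 7 B major would have A#dim (vii°). A is the degree-7 chord of B minor, so it is the borrowed bVII.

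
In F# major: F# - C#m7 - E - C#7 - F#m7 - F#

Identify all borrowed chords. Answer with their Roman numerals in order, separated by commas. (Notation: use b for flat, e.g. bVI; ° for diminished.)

v7, bVII, i7

F# major has the diatonic set F#, G#m, A#m, B, C#, D#m, E#dim. F# and C#7 are both diatonic. C#m7 (C#–E–G#–B) doesn't fit — on degree 5 F# major would have C# (V). C#m7 is the degree-5 chord of F# minor, so it is the borrowed v7. E (E–G#–B) doesn't fit — on degree 7 F# major would have E#dim (vii°). E is the degree-7 chord of F# minor, so it is the borrowed bVII. But F#m7 (F#–A–C#–E) is foreign: the diatonic I on degree 1 is F#, whereas F#m7 comes from F# minor. It is labeled i7.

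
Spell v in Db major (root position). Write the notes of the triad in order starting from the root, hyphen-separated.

Ab-Cb-Eb

v is built on scale degree 5, which is Ab in both Db major and its parallel. Building the minor chord from the parallel minor on Ab: Ab–Cb–Eb.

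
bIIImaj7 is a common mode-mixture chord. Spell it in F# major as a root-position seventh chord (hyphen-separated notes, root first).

bIIImaj7 is built on the lowered scale degree 3. In F# major degree 3 is A#; lowered it becomes A. Stacking thirds in F# minor on A gives A–C#–E–G#.

A-C#-E-G#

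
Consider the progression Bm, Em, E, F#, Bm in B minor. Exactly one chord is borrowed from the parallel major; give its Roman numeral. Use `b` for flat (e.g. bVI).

IV

B minor has the diatonic set Bm, C#dim, D, Em, F#, G, A (with V from harmonic minor). Of the given chords, Bm, Em and F# are diatonic. E (E–G#–B) is not: scale degree 4 in B minor carries Em (iv). In B major the chord on that degree is E, so here it functions as IV, borrowed from the parallel major.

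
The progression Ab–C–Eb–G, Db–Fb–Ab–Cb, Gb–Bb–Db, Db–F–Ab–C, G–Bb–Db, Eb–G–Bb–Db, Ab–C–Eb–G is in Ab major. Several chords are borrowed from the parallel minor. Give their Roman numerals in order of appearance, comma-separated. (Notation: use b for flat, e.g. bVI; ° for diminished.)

iv7, bVII

The diatonic triads in Ab major are Ab, Bbm, Cm, Db, Eb, Fm, Gdim. Of the given chords, Ab–C–Eb–G = Abmaj7, Db–F–Ab–C = Dbmaj7, G–Bb–Db = Gdim and Eb–G–Bb–Db = Eb7 are diatonic. But Db–Fb–Ab–Cb is foreign: the diatonic IV on degree 4 is Db, whereas Dbm7 comes from Ab minor. It is labeled iv7. Gb–Bb–Db doesn't fit — on degree 7 Ab major would have Gdim (vii°). Gb is the degree-7 chord of Ab minor, so it is the borrowed bVII.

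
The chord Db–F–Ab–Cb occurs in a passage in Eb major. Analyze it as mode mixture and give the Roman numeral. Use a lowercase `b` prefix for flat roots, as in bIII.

bVII7

The root Db is the lowered 7th scale degree — diatonically Eb major has D there. The diatonic chord on degree 7 would be Ddim (vii°), but Db–F–Ab–Cb is the dominant-seventh chord from Eb minor. As a borrowed chord it is labeled bVII7.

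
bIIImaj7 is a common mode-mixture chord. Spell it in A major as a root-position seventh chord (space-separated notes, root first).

C E G B

bIIImaj7 is built on the lowered scale degree 3. In A major degree 3 is C#; lowered it becomes C. In A minor the chord on C is C–E–G–B.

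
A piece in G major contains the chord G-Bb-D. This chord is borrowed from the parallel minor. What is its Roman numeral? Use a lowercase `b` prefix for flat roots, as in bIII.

The root G is the diatonic 1st degree of G major; the borrowing shows in the chord quality. G–Bb–D is a minor chord — the form found in G minor, not the diatonic I (G). Borrowed into G major it is written i.

i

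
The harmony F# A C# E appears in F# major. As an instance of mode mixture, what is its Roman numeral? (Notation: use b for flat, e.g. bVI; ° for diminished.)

i7

The root F# is the diatonic 1st degree of F# major; the borrowing shows in the chord quality. Diatonically F# major has F# (I) on that degree; F#–A–C#–E is instead the minor-seventh chord native to F# minor, so it takes the label i7.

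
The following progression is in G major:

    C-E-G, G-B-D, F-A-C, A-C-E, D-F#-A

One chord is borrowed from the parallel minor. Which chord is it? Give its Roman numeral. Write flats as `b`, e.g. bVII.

In G major the diatonic chords are G, Am, Bm, C, D, Em, F#dim. Of the given chords, C–E–G = C, G–B–D = G, A–C–E = Am and D–F#–A = D are diatonic. F–A–C is not: scale degree 7 in G major carries F#dim (vii°). In G minor the chord on that degree is F, so here it functions as bVII, borrowed from the parallel minor.

bVII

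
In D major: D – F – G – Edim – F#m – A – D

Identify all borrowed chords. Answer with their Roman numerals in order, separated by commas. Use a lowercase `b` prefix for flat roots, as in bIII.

In D major the diatonic chords are D, Em, F#m, G, A, Bm, C#dim. Of the given chords, D, G, F#m and A are diatonic. But F (F–A–C) is foreign: the diatonic iii on degree 3 is F#m, whereas F comes from D minor. It is labeled bIII. Edim (E–G–Bb) doesn't fit — on degree 2 D major would have Em (ii). Edim is the degree-2 chord of D minor, so it is the borrowed ii°.

bIII, ii°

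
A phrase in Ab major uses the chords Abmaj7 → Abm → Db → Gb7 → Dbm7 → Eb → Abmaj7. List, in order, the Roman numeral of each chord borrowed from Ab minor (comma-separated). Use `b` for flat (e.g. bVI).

In Ab major the diatonic chords are Ab, Bbm, Cm, Db, Eb, Fm, Gdim. Abmaj7, Db and Eb all belong to that set. But Abm (Ab–Cb–Eb) is foreign: the diatonic I on degree 1 is Ab, whereas Abm comes from Ab minor. It is labeled i. But Gb7 (Gb–Bb–Db–Fb) is foreign: the diatonic vii° on degree 7 is Gdim, whereas Gb7 comes from Ab minor. It is labeled bVII7. Dbm7 (Db–Fb–Ab–Cb) doesn't fit — on degree 4 Ab major would have Db (IV). Dbm7 is the degree-4 chord of Ab minor, so it is the borrowed iv7.

i, bVII7, iv7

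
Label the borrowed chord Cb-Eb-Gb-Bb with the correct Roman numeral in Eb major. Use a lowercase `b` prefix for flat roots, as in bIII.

bVImaj7

In Eb major scale degree 6 is C; Cb is its lowered form, from Eb minor. The diatonic chord on degree 6 would be Cm (vi), but Cb–Eb–Gb–Bb is the major-seventh chord from Eb minor. As a borrowed chord it is labeled bVImaj7.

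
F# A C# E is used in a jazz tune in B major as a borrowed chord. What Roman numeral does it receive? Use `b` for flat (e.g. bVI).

v7

The root F# is the diatonic 5th degree of B major; the borrowing shows in the chord quality. Diatonically B major has F# (V) on that degree; F#–A–C#–E is instead the minor-seventh chord native to B minor, so it takes the label v7.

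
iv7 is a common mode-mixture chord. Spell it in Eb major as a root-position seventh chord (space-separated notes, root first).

iv7 is built on scale degree 4, which is Ab in both Eb major and its parallel. In Eb minor the chord on Ab is Ab–Cb–Eb–Gb.

Ab Cb Eb Gb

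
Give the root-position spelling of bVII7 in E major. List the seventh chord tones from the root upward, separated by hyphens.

D-F#-A-C

Scale degree 7 in E major is D#. bVII7 uses the lowered form, D, taken from E minor. Stacking thirds in E minor on D gives D–F#–A–C.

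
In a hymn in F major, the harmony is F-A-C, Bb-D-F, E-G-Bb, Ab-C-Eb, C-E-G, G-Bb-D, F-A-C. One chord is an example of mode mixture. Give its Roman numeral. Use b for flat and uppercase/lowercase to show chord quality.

bIII

F major has the diatonic set F, Gm, Am, Bb, C, Dm, Edim. F–A–C = F, Bb–D–F = Bb, E–G–Bb = Edim, C–E–G = C and G–Bb–D = Gm all belong to that set. Ab–C–Eb doesn't fit — on degree 3 F major would have Am (iii). Ab is the degree-3 chord of F minor, so it is the borrowed bIII.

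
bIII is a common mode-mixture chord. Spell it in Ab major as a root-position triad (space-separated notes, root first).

The root of bIII is the lowered 3rd degree: C becomes Cb. In Ab minor the chord on Cb is Cb–Eb–Gb.

Cb Eb Gb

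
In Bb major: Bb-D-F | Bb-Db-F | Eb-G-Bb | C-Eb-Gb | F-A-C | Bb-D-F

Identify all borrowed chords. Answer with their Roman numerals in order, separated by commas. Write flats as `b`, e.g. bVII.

i, ii°

The diatonic triads in Bb major are Bb, Cm, Dm, Eb, F, Gm, Adim. Bb–D–F = Bb, Eb–G–Bb = Eb and F–A–C = F all belong to that set. Bb–Db–F is not: scale degree 1 in Bb major carries Bb (I). In Bb minor the chord on that degree is Bbm, so here it functions as i, borrowed from the parallel minor. But C–Eb–Gb is foreign: the diatonic ii on degree 2 is Cm, whereas Cdim comes from Bb minor. It is labeled ii°.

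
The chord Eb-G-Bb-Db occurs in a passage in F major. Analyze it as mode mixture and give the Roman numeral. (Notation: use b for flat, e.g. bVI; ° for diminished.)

Eb is the lowered form of scale degree 7 in F major (the diatonic degree 7 is E). Eb–G–Bb–Db is a dominant-seventh chord — the form found in F minor, not the diatonic vii° (Edim). Borrowed into F major it is written bVII7.

bVII7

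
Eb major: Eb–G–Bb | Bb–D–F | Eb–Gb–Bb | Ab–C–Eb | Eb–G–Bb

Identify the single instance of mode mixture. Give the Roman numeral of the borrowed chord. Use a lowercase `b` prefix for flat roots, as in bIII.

The diatonic triads in Eb major are Eb, Fm, Gm, Ab, Bb, Cm, Ddim. Of the given chords, Eb–G–Bb = Eb, Bb–D–F = Bb and Ab–C–Eb = Ab are diatonic. Eb–Gb–Bb doesn't fit — on degree 1 Eb major would have Eb (I). Ebm is the degree-1 chord of Eb minor, so it is the borrowed i.

i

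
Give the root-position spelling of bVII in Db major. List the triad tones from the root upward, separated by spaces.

Cb Eb Gb

The root of bVII is the lowered 7th degree: C becomes Cb. Building the major chord from the parallel minor on Cb: Cb–Eb–Gb.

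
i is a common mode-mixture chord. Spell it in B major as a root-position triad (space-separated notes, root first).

i is built on scale degree 1, which is B in both B major and its parallel. Building the minor chord from the parallel minor on B: B–D–F#.

B D F#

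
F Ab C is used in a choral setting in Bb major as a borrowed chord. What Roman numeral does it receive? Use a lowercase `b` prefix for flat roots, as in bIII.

F is scale degree 5 in Bb major. Diatonically Bb major has F (V) on that degree; F–Ab–C is instead the minor chord native to Bb minor, so it takes the label v.

v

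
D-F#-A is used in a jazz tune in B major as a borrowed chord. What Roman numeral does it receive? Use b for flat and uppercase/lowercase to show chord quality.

bIII

The root D is the lowered 3rd scale degree — diatonically B major has D# there. Diatonically B major has D#m (iii) on that degree; D–F#–A is instead the major chord native to B minor, so it takes the label bIII.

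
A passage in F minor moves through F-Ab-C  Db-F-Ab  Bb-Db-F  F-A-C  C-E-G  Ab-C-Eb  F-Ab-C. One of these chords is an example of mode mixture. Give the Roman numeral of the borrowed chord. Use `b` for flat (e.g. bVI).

F minor has the diatonic set Fm, Gdim, Ab, Bbm, C, Db, Eb (with V from harmonic minor). F–Ab–C = Fm, Db–F–Ab = Db, Bb–Db–F = Bbm, C–E–G = C and Ab–C–Eb = Ab all belong to that set. But F–A–C is foreign: the diatonic i on degree 1 is Fm, whereas F comes from F major. It is labeled I.

I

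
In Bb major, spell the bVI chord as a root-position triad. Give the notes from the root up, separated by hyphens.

bVI is built on the lowered scale degree 6. In Bb major degree 6 is G; lowered it becomes Gb. In Bb minor the chord on Gb is Gb–Bb–Db.

Gb-Bb-Db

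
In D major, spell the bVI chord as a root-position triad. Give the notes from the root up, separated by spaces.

Bb D F

Scale degree 6 in D major is B. bVI uses the lowered form, Bb, taken from D minor. In D minor the chord on Bb is Bb–D–F.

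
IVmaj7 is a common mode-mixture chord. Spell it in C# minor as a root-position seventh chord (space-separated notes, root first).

F# A# C# E#

The root, F#, is scale degree 4 — the same note in C# minor and C# major; only the chord quality changes. In C# major the chord on F# is F#–A#–C#–E#.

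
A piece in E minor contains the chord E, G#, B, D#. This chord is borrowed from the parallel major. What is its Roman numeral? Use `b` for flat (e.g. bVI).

Imaj7

The root E is the diatonic 1st degree of E minor; the borrowing shows in the chord quality. E–G#–B–D# is a major-seventh chord — the form found in E major, not the diatonic i (Em). Borrowed into E minor it is written Imaj7.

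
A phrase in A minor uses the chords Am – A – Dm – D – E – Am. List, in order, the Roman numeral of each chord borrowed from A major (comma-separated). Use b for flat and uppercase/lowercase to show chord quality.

I, IV

A minor has the diatonic set Am, Bdim, C, Dm, E, F, G (with V from harmonic minor). Am, Dm and E all belong to that set. A (A–C#–E) is not: scale degree 1 in A minor carries Am (i). In A major the chord on that degree is A, so here it functions as I, borrowed from the parallel major. D (D–F#–A) doesn't fit — on degree 4 A minor would have Dm (iv). D is the degree-4 chord of A major, so it is the borrowed IV.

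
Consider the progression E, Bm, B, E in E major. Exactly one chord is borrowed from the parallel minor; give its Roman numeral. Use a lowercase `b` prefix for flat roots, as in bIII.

The diatonic triads in E major are E, F#m, G#m, A, B, C#m, D#dim. Of the given chords, E and B are diatonic. Bm (B–D–F#) doesn't fit — on degree 5 E major would have B (V). Bm is the degree-5 chord of E minor, so it is the borrowed v.

v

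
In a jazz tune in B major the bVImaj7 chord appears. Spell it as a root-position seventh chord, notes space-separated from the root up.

The root of bVImaj7 is the lowered 6th degree: G# becomes G. Stacking thirds in B minor on G gives G–B–D–F#.

G B D F#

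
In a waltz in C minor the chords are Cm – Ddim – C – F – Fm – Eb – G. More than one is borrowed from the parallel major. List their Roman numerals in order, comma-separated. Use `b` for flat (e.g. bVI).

I, IV

The diatonic triads in C minor (with V from harmonic minor) are Cm, Ddim, Eb, Fm, G, Ab, Bb. Cm, Ddim, Fm, Eb and G all belong to that set. C (C–E–G) is not: scale degree 1 in C minor carries Cm (i). In C major the chord on that degree is C, so here it functions as I, borrowed from the parallel major. F (F–A–C) is not: scale degree 4 in C minor carries Fm (iv). In C major the chord on that degree is F, so here it functions as IV, borrowed from the parallel major.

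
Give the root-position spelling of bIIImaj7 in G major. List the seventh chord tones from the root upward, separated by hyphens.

The root of bIIImaj7 is the lowered 3rd degree: B becomes Bb. In G minor the chord on Bb is Bb–D–F–A.

Bb-D-F-A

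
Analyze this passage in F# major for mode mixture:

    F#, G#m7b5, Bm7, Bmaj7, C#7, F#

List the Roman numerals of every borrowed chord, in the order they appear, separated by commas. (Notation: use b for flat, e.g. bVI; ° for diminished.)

iiø7, iv7

The diatonic triads in F# major are F#, G#m, A#m, B, C#, D#m, E#dim. F#, Bmaj7 and C#7 all belong to that set. G#m7b5 (G#–B–D–F#) doesn't fit — on degree 2 F# major would have G#m (ii). G#m7b5 is the degree-2 chord of F# minor, so it is the borrowed iiø7. Bm7 (B–D–F#–A) doesn't fit — on degree 4 F# major would have B (IV). Bm7 is the degree-4 chord of F# minor, so it is the borrowed iv7.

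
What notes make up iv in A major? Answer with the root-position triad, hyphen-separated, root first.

D-F-A

The root, D, is scale degree 4 — the same note in A major and A minor; only the chord quality changes. In A minor the chord on D is D–F–A.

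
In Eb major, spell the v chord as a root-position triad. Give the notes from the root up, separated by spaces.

Bb Db F

v is built on scale degree 5, which is Bb in both Eb major and its parallel. Building the minor chord from the parallel minor on Bb: Bb–Db–F.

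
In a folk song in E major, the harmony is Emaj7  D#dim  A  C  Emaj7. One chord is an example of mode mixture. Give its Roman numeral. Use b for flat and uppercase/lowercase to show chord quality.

The diatonic triads in E major are E, F#m, G#m, A, B, C#m, D#dim. Emaj7, D#dim and A all belong to that set. C (C–E–G) doesn't fit — on degree 6 E major would have C#m (vi). C is the degree-6 chord of E minor, so it is the borrowed bVI.

bVI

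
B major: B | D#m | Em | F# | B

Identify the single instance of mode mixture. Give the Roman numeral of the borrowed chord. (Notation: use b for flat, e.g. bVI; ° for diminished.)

In B major the diatonic chords are B, C#m, D#m, E, F#, G#m, A#dim. B, D#m and F# all belong to that set. Em (E–G–B) doesn't fit — on degree 4 B major would have E (IV). Em is the degree-4 chord of B minor, so it is the borrowed iv.

iv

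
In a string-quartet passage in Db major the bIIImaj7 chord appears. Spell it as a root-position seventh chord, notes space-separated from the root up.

Fb Ab Cb Eb

Scale degree 3 in Db major is F. bIIImaj7 uses the lowered form, Fb, taken from Db minor. In Db minor the chord on Fb is Fb–Ab–Cb–Eb.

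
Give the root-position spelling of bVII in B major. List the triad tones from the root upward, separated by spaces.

A C# E

bVII is built on the lowered scale degree 7. In B major degree 7 is A#; lowered it becomes A. In B minor the chord on A is A–C#–E.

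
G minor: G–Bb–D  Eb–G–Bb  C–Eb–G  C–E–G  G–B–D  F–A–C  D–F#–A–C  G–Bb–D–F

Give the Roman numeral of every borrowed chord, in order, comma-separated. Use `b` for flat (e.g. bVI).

IV, I

The diatonic triads in G minor (with V from harmonic minor) are Gm, Adim, Bb, Cm, D, Eb, F. Of the given chords, G–Bb–D = Gm, Eb–G–Bb = Eb, C–Eb–G = Cm, F–A–C = F, D–F#–A–C = D7 and G–Bb–D–F = Gm7 are diatonic. C–E–G doesn't fit — on degree 4 G minor would have Cm (iv). C is the degree-4 chord of G major, so it is the borrowed IV. G–B–D is not: scale degree 1 in G minor carries Gm (i). In G major the chord on that degree is G, so here it functions as I, borrowed from the parallel major.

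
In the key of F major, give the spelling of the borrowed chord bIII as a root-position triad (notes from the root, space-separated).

Ab C Eb

bIII is built on the lowered scale degree 3. In F major degree 3 is A; lowered it becomes Ab. Stacking thirds in F minor on Ab gives Ab–C–Eb.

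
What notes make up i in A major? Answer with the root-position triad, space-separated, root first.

The root, A, is scale degree 1 — the same note in A major and A minor; only the chord quality changes. In A minor the chord on A is A–C–E.

A C E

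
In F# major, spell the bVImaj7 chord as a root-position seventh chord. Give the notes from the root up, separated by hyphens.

D-F#-A-C#

Scale degree 6 in F# major is D#. bVImaj7 uses the lowered form, D, taken from F# minor. In F# minor the chord on D is D–F#–A–C#.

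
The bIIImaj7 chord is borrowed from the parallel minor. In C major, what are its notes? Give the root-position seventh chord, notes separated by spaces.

bIIImaj7 is built on the lowered scale degree 3. In C major degree 3 is E; lowered it becomes Eb. In C minor the chord on Eb is Eb–G–Bb–D.

Eb G Bb D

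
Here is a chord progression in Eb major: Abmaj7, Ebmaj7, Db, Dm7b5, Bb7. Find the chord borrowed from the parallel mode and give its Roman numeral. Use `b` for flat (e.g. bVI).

In Eb major the diatonic chords are Eb, Fm, Gm, Ab, Bb, Cm, Ddim. Abmaj7, Ebmaj7, Dm7b5 and Bb7 are all diatonic. Db (Db–F–Ab) doesn't fit — on degree 7 Eb major would have Ddim (vii°). Db is the degree-7 chord of Eb minor, so it is the borrowed bVII.

bVII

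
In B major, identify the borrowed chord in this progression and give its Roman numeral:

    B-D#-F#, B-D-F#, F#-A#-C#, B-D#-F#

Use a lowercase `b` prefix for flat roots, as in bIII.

B major has the diatonic set B, C#m, D#m, E, F#, G#m, A#dim. B–D#–F# = B and F#–A#–C# = F# both belong to that set. B–D–F# is not: scale degree 1 in B major carries B (I). In B minor the chord on that degree is Bm, so here it functions as i, borrowed from the parallel minor.

i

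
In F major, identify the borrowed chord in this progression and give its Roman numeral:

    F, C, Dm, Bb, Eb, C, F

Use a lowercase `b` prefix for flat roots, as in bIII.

bVII

The diatonic triads in F major are F, Gm, Am, Bb, C, Dm, Edim. Of the given chords, F, C, Dm and Bb are diatonic. Eb (Eb–G–Bb) is not: scale degree 7 in F major carries Edim (vii°). In F minor the chord on that degree is Eb, so here it functions as bVII, borrowed from the parallel minor.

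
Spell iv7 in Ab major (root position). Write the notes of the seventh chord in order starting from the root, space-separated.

Db Fb Ab Cb

iv7 is built on scale degree 4, which is Db in both Ab major and its parallel. Stacking thirds in Ab minor on Db gives Db–Fb–Ab–Cb.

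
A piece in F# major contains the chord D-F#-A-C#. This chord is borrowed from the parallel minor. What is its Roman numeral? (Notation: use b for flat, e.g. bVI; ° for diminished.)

bVImaj7

The root D is the lowered 6th scale degree — diatonically F# major has D# there. Diatonically F# major has D#m (vi) on that degree; D–F#–A–C# is instead the major-seventh chord native to F# minor, so it takes the label bVImaj7.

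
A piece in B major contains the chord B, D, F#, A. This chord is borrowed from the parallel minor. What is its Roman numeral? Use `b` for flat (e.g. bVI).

i7

The root B is the diatonic 1st degree of B major; the borrowing shows in the chord quality. B–D–F#–A is a minor-seventh chord — the form found in B minor, not the diatonic I (B). Borrowed into B major it is written i7.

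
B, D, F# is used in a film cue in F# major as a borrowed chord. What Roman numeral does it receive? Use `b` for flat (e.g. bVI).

B is scale degree 4 in F# major. B–D–F# is a minor chord — the form found in F# minor, not the diatonic IV (B). Borrowed into F# major it is written iv.

iv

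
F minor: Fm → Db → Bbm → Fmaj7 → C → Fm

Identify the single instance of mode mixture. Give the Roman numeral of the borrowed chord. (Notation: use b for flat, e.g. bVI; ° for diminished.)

Imaj7

F minor has the diatonic set Fm, Gdim, Ab, Bbm, C, Db, Eb (with V from harmonic minor). Fm, Db, Bbm and C are all diatonic. But Fmaj7 (F–A–C–E) is foreign: the diatonic i on degree 1 is Fm, whereas Fmaj7 comes from F major. It is labeled Imaj7.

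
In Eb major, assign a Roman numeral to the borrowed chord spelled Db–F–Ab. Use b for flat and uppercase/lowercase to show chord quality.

The root Db is the lowered 7th scale degree — diatonically Eb major has D there. The diatonic chord on degree 7 would be Ddim (vii°), but Db–F–Ab is the major chord from Eb minor. As a borrowed chord it is labeled bVII.

bVII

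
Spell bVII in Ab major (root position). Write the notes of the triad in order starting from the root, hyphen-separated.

Gb-Bb-Db

Scale degree 7 in Ab major is G. bVII uses the lowered form, Gb, taken from Ab minor. In Ab minor the chord on Gb is Gb–Bb–Db.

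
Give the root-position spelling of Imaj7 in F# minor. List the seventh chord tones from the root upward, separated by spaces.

F# A# C# E#

Imaj7 is built on scale degree 1, which is F# in both F# minor and its parallel. Stacking thirds in F# major on F# gives F#–A#–C#–E#.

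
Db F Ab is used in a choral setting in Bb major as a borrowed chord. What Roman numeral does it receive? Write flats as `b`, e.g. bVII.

bIII

In Bb major scale degree 3 is D; Db is its lowered form, from Bb minor. Diatonically Bb major has Dm (iii) on that degree; Db–F–Ab is instead the major chord native to Bb minor, so it takes the label bIII.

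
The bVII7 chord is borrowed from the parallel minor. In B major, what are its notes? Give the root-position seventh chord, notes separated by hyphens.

A-C#-E-G

bVII7 is built on the lowered scale degree 7. In B major degree 7 is A#; lowered it becomes A. Stacking thirds in B minor on A gives A–C#–E–G.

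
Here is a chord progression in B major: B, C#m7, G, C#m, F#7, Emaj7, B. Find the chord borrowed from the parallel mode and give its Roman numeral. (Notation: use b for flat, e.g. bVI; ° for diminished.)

bVI

The diatonic triads in B major are B, C#m, D#m, E, F#, G#m, A#dim. B, C#m7, C#m, F#7 and Emaj7 are all diatonic. But G (G–B–D) is foreign: the diatonic vi on degree 6 is G#m, whereas G comes from B minor. It is labeled bVI.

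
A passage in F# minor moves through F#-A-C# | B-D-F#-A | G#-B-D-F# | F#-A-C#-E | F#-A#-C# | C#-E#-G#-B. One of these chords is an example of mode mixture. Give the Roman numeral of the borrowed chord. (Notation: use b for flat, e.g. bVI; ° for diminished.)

I

In F# minor (with V from harmonic minor) the diatonic chords are F#m, G#dim, A, Bm, C#, D, E. F#–A–C# = F#m, B–D–F#–A = Bm7, G#–B–D–F# = G#m7b5, F#–A–C#–E = F#m7 and C#–E#–G#–B = C#7 all belong to that set. F#–A#–C# doesn't fit — on degree 1 F# minor would have F#m (i). F# is the degree-1 chord of F# major, so it is the borrowed I.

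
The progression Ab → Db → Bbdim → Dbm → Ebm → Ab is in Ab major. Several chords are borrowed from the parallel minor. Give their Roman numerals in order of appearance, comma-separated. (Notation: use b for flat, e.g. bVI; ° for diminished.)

ii°, iv, v

Ab major has the diatonic set Ab, Bbm, Cm, Db, Eb, Fm, Gdim. Ab and Db are both diatonic. Bbdim (Bb–Db–Fb) is not: scale degree 2 in Ab major carries Bbm (ii). In Ab minor the chord on that degree is Bbdim, so here it functions as ii°, borrowed from the parallel minor. But Dbm (Db–Fb–Ab) is foreign: the diatonic IV on degree 4 is Db, whereas Dbm comes from Ab minor. It is labeled iv. Ebm (Eb–Gb–Bb) doesn't fit — on degree 5 Ab major would have Eb (V). Ebm is the degree-5 chord of Ab minor, so it is the borrowed v.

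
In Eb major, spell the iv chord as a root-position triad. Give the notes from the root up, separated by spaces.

Ab Cb Eb

iv is built on scale degree 4, which is Ab in both Eb major and its parallel. In Eb minor the chord on Ab is Ab–Cb–Eb.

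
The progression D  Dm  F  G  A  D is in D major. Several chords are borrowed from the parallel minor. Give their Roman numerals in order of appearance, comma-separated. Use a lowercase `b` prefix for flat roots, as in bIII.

i, bIII

D major has the diatonic set D, Em, F#m, G, A, Bm, C#dim. D, G and A are all diatonic. Dm (D–F–A) is not: scale degree 1 in D major carries D (I). In D minor the chord on that degree is Dm, so here it functions as i, borrowed from the parallel minor. F (F–A–C) doesn't fit — on degree 3 D major would have F#m (iii). F is the degree-3 chord of D minor, so it is the borrowed bIII.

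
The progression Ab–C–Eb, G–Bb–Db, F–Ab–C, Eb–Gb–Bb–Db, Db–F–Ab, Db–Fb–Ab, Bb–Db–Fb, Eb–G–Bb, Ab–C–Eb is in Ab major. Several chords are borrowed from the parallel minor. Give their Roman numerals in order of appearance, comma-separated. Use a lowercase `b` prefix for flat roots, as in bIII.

Ab major has the diatonic set Ab, Bbm, Cm, Db, Eb, Fm, Gdim. Of the given chords, Ab–C–Eb = Ab, G–Bb–Db = Gdim, F–Ab–C = Fm, Db–F–Ab = Db and Eb–G–Bb = Eb are diatonic. But Eb–Gb–Bb–Db is foreign: the diatonic V on degree 5 is Eb, whereas Ebm7 comes from Ab minor. It is labeled v7. Db–Fb–Ab is not: scale degree 4 in Ab major carries Db (IV). In Ab minor the chord on that degree is Dbm, so here it functions as iv, borrowed from the parallel minor. Bb–Db–Fb is not: scale degree 2 in Ab major carries Bbm (ii). In Ab minor the chord on that degree is Bbdim, so here it functions as ii°, borrowed from the parallel minor.

v7, iv, ii°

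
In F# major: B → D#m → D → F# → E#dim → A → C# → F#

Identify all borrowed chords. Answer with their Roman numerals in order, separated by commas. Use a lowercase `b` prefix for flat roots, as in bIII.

bVI, bIII

F# major has the diatonic set F#, G#m, A#m, B, C#, D#m, E#dim. B, D#m, F#, E#dim and C# all belong to that set. D (D–F#–A) doesn't fit — on degree 6 F# major would have D#m (vi). D is the degree-6 chord of F# minor, so it is the borrowed bVI. A (A–C#–E) is not: scale degree 3 in F# major carries A#m (iii). In F# minor the chord on that degree is A, so here it functions as bIII, borrowed from the parallel minor.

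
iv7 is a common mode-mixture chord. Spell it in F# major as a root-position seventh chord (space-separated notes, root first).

The root, B, is scale degree 4 — the same note in F# major and F# minor; only the chord quality changes. Stacking thirds in F# minor on B gives B–D–F#–A.

B D F# A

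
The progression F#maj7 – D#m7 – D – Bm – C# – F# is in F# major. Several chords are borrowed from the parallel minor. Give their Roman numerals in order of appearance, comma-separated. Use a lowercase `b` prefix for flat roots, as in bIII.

In F# major the diatonic chords are F#, G#m, A#m, B, C#, D#m, E#dim. F#maj7, D#m7, C# and F# are all diatonic. D (D–F#–A) doesn't fit — on degree 6 F# major would have D#m (vi). D is the degree-6 chord of F# minor, so it is the borrowed bVI. Bm (B–D–F#) is not: scale degree 4 in F# major carries B (IV). In F# minor the chord on that degree is Bm, so here it functions as iv, borrowed from the parallel minor.

bVI, iv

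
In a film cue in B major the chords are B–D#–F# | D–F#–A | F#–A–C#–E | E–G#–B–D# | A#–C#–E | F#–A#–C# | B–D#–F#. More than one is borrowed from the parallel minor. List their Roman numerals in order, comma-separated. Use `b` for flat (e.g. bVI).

B major has the diatonic set B, C#m, D#m, E, F#, G#m, A#dim. Of the given chords, B–D#–F# = B, E–G#–B–D# = Emaj7, A#–C#–E = A#dim and F#–A#–C# = F# are diatonic. D–F#–A is not: scale degree 3 in B major carries D#m (iii). In B minor the chord on that degree is D, so here it functions as bIII, borrowed from the parallel minor. But F#–A–C#–E is foreign: the diatonic V on degree 5 is F#, whereas F#m7 comes from B minor. It is labeled v7.

bIII, v7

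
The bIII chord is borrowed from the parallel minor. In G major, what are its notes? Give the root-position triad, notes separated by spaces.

Bb D F

Scale degree 3 in G major is B. bIII uses the lowered form, Bb, taken from G minor. Stacking thirds in G minor on Bb gives Bb–D–F.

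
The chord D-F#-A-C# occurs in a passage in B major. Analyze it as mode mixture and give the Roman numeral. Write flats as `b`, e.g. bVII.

The root D is the lowered 3rd scale degree — diatonically B major has D# there. The diatonic chord on degree 3 would be D#m (iii), but D–F#–A–C# is the major-seventh chord from B minor. As a borrowed chord it is labeled bIIImaj7.

bIIImaj7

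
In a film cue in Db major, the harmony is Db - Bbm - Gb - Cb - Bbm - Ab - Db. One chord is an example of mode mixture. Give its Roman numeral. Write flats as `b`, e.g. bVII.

bVII

The diatonic triads in Db major are Db, Ebm, Fm, Gb, Ab, Bbm, Cdim. Db, Bbm, Gb and Ab all belong to that set. Cb (Cb–Eb–Gb) is not: scale degree 7 in Db major carries Cdim (vii°). In Db minor the chord on that degree is Cb, so here it functions as bVII, borrowed from the parallel minor.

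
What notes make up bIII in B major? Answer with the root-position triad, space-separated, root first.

D F# A

The root of bIII is the lowered 3rd degree: D# becomes D. Stacking thirds in B minor on D gives D–F#–A.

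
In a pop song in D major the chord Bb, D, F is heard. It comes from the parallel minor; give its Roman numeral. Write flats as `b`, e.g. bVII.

bVI

In D major scale degree 6 is B; Bb is its lowered form, from D minor. Bb–D–F is a major chord — the form found in D minor, not the diatonic vi (Bm). Borrowed into D major it is written bVI.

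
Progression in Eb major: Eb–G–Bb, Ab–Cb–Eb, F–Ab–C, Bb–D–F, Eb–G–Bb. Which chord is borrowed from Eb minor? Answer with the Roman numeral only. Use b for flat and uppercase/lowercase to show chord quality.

iv

Eb major has the diatonic set Eb, Fm, Gm, Ab, Bb, Cm, Ddim. Eb–G–Bb = Eb, F–Ab–C = Fm and Bb–D–F = Bb are all diatonic. But Ab–Cb–Eb is foreign: the diatonic IV on degree 4 is Ab, whereas Abm comes from Eb minor. It is labeled iv.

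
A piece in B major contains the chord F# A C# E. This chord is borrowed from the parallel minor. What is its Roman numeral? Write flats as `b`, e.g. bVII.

The root F# is the diatonic 5th degree of B major; the borrowing shows in the chord quality. The diatonic chord on degree 5 would be F# (V), but F#–A–C#–E is the minor-seventh chord from B minor. As a borrowed chord it is labeled v7.

v7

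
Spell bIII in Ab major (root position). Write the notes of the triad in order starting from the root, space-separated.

bIII is built on the lowered scale degree 3. In Ab major degree 3 is C; lowered it becomes Cb. Stacking thirds in Ab minor on Cb gives Cb–Eb–Gb.

Cb Eb Gb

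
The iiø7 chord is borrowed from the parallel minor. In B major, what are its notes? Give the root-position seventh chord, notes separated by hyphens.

iiø7 is built on scale degree 2, which is C# in both B major and its parallel. Building the half-diminished-seventh chord from the parallel minor on C#: C#–E–G–B.

C#-E-G-B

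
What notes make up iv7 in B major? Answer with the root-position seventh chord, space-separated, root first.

iv7 is built on scale degree 4, which is E in both B major and its parallel. In B minor the chord on E is E–G–B–D.

E G B D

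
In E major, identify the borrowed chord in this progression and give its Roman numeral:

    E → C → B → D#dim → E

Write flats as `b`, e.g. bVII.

In E major the diatonic chords are E, F#m, G#m, A, B, C#m, D#dim. E, B and D#dim are all diatonic. But C (C–E–G) is foreign: the diatonic vi on degree 6 is C#m, whereas C comes from E minor. It is labeled bVI.

bVI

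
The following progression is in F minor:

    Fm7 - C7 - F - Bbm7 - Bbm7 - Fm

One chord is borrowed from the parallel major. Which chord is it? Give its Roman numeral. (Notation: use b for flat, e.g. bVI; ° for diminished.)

I

F minor has the diatonic set Fm, Gdim, Ab, Bbm, C, Db, Eb (with V from harmonic minor). Of the given chords, Fm7, C7, Bbm7 and Fm are diatonic. But F (F–A–C) is foreign: the diatonic i on degree 1 is Fm, whereas F comes from F major. It is labeled I.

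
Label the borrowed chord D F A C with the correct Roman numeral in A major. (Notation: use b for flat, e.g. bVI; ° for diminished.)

iv7

The root D is the diatonic 4th degree of A major; the borrowing shows in the chord quality. D–F–A–C is a minor-seventh chord — the form found in A minor, not the diatonic IV (D). Borrowed into A major it is written iv7.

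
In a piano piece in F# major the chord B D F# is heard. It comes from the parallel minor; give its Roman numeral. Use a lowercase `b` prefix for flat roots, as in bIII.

iv

The root B is the diatonic 4th degree of F# major; the borrowing shows in the chord quality. B–D–F# is a minor chord — the form found in F# minor, not the diatonic IV (B). Borrowed into F# major it is written iv.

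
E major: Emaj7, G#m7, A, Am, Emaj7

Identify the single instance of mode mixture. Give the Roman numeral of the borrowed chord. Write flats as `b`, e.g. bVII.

iv

The diatonic triads in E major are E, F#m, G#m, A, B, C#m, D#dim. Emaj7, G#m7 and A are all diatonic. Am (A–C–E) doesn't fit — on degree 4 E major would have A (IV). Am is the degree-4 chord of E minor, so it is the borrowed iv.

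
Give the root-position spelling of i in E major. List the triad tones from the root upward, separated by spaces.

E G B

i is built on scale degree 1, which is E in both E major and its parallel. In E minor the chord on E is E–G–B.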